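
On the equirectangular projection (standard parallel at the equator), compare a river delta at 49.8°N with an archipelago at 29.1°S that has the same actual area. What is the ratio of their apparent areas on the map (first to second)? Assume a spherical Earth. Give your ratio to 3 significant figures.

For the equirectangular projection with φ₀ = 0 (plate carrée), h = 1 along meridians and k = sec φ along parallels.
Areal scale at 49.8°: h·k = 1.000 × 1.549 = 1.549.
Areal scale at 29.1°: h·k = 1.000 × 1.144 = 1.144.
Ratio = 1.549/1.144 ≈ 1.35.

1.35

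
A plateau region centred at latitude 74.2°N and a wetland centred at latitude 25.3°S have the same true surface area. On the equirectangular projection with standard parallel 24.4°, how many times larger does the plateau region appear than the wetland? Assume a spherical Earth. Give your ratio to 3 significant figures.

3.32

With standard parallel φ₀ = 24.4°, the equirectangular projection gives x = Rλ cos φ₀, y = Rφ, so h = 1 and k = cos 24.4° / cos φ.
Areal scale at 74.2°: h·k = 1.000 × 3.345 = 3.345.
Areal scale at 25.3°: h·k = 1.000 × 1.007 = 1.007.
Ratio = 3.345/1.007 ≈ 3.32.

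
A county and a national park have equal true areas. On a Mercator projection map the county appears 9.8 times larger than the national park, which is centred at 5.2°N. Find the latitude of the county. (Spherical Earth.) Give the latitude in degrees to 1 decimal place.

71.5°

For equal true areas on Mercator, apparent areas scale as sec²φ, so the ratio is cos²φ₂ / cos²φ₁.
cos²φ₂ / cos²φ₁ = 9.8  ⇒  cos φ₁ = cos 5.2° / √9.8 = 0.9959/3.130 = 0.3181.
φ₁ = arccos(0.3181) ≈ 71.5°.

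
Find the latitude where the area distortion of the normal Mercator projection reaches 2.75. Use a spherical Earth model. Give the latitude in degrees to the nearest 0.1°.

Mercator areal scale is sec²φ.
sec²φ = 2.75  ⇒  cos²φ = 0.3636  ⇒  cos φ = 0.6030.
φ = arccos(0.6030) ≈ 52.9°.

52.9°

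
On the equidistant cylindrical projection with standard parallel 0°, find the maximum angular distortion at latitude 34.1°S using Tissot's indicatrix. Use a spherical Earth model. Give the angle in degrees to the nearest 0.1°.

In the plate carrée (x = Rλ, y = Rφ), meridians are true-scale (h = 1) and parallels are stretched by k = sec φ.
At 34.1°: h = 1.000, k = 1.208; principal scales a = 1.208, b = 1.000.
sin(ω/2) = (a − b)/(a + b) = 0.2076/2.208 = 0.09406, so ω = 2 arcsin(0.09406) ≈ 10.8°.

10.8°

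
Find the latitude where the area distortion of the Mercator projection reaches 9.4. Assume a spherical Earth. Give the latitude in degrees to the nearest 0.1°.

Mercator areal scale is sec²φ.
sec²φ = 9.4  ⇒  cos²φ = 0.1064  ⇒  cos φ = 0.3262.
φ = arccos(0.3262) ≈ 71.0°.

71.0°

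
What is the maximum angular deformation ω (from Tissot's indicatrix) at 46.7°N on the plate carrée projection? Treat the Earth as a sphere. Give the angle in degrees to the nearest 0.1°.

21.5°

In the plate carrée (x = Rλ, y = Rφ), meridians are true-scale (h = 1) and parallels are stretched by k = sec φ.
At 46.7°: h = 1.000, k = 1.458; principal scales a = 1.458, b = 1.000.
sin(ω/2) = (a − b)/(a + b) = 0.4581/2.458 = 0.1864, so ω = 2 arcsin(0.1864) ≈ 21.5°.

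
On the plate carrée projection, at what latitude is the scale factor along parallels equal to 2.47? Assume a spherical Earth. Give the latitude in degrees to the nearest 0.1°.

Plate carrée: h = 1, k = sec φ along parallels.
sec φ = 2.47  ⇒  cos φ = 0.4049  ⇒  φ ≈ 66.1°.

66.1°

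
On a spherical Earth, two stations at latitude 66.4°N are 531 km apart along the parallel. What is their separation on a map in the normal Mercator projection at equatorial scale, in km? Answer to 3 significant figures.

Mercator is conformal, so the point scale is isotropic: h = k = sec φ = 1/cos φ.
Along the parallel, k = sec 66.4° = 1/0.4003 = 2.498.
Map distance = 531 × 2.498 ≈ 1330 km.

1330 km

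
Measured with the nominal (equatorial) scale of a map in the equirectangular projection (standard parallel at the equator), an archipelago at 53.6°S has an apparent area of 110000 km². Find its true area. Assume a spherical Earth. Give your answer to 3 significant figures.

65300 km²

Plate carrée maps x = Rλ, y = Rφ. The meridian scale is h = 1 and the parallel scale is k = 1/cos φ = sec φ.
Areal scale = h·k = 1 × sec φ; at 53.6°, h = 1.000, k = 1.685, so h·k = 1.685.
True area = apparent / (areal scale) = 110000 / 1.685 ≈ 65300 km².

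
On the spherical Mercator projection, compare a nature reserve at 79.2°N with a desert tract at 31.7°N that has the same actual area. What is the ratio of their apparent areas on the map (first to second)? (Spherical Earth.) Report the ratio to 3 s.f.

20.6

Mercator areal scale is sec²φ.
At 79.2°: sec²(79.2°) = 1/0.1874² = 28.48.
At 31.7°: sec²(31.7°) = 1/0.8508² = 1.381.
Ratio = 28.48/1.381 = cos²(31.7°)/cos²(79.2°) ≈ 20.6.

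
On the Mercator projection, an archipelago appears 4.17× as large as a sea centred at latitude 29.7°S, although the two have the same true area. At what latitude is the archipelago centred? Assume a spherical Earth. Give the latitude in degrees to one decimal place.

On Mercator, (apparent₁)/(apparent₂) = sec²φ₁ / sec²φ₂ when true areas are equal.
cos²φ₂ / cos²φ₁ = 4.17  ⇒  cos φ₁ = cos 29.7° / √4.17 = 0.8686/2.042 = 0.4254.
φ₁ = arccos(0.4254) ≈ 64.8°.

64.8°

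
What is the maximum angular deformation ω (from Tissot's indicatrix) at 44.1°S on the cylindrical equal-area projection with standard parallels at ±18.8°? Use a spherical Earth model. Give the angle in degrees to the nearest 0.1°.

For cylindrical equal-area with standard parallel φ₀, h = cos φ / cos φ₀ and k = cos φ₀ / cos φ, so h·k = 1.
At 44.1°: h = 0.7586, k = 1.318; principal scales a = 1.318, b = 0.7586.
sin(ω/2) = (a − b)/(a + b) = 0.5596/2.077 = 0.2695, so ω = 2 arcsin(0.2695) ≈ 31.3°.

31.3°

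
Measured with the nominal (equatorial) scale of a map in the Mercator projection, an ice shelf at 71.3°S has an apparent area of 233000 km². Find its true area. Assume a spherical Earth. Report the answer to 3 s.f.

The Mercator projection is conformal; its linear scale factor is the same in every direction and equals sec φ = 1/cos φ.
Areal scale = k² = sec²φ = 1/cos²(71.3°) = 1/0.3206² = 9.728.
True area = apparent / (areal scale) = 233000 / 9.728 ≈ 24000 km².

24000 km²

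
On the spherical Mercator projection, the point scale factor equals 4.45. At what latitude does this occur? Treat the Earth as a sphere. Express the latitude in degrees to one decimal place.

Mercator scale is k = sec φ = 1/cos φ.
1/cos φ = 4.45  ⇒  cos φ = 0.2247  ⇒  φ = arccos(0.2247) ≈ 77.0°.

77.0°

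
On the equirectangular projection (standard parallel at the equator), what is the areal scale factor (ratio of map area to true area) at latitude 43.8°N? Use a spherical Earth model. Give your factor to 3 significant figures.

Plate carrée maps x = Rλ, y = Rφ. The meridian scale is h = 1 and the parallel scale is k = 1/cos φ = sec φ.
Areal scale = h·k = 1 × sec φ; at 43.8°, h = 1.000, k = 1.386, so h·k = 1.386.

1.39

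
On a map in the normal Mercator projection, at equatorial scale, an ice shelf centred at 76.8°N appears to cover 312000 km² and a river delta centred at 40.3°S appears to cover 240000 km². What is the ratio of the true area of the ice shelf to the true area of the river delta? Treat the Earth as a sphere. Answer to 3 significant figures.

Mercator's areal exaggeration is sec²φ; hence true area = (apparent area) · cos²φ.
True area of ice shelf: 312000 × cos²(76.8°) = 312000 × 0.05214 = 16270 km².
True area of river delta: 240000 × cos²(40.3°) = 240000 × 0.5817 = 139600 km².
Ratio = 16270 / 139600 ≈ 0.117.

0.117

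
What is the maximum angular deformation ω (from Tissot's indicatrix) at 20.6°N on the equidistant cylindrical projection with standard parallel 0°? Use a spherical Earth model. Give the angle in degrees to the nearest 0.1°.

In the plate carrée (x = Rλ, y = Rφ), meridians are true-scale (h = 1) and parallels are stretched by k = sec φ.
At 20.6°: h = 1.000, k = 1.068; principal scales a = 1.068, b = 1.000.
sin(ω/2) = (a − b)/(a + b) = 0.06831/2.068 = 0.03303, so ω = 2 arcsin(0.03303) ≈ 3.8°.

3.8°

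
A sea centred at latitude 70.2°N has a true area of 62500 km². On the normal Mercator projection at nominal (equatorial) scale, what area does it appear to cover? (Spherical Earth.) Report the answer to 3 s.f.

545000 km²

Mercator is conformal, so the point scale is isotropic: h = k = sec φ = 1/cos φ.
Areal scale = k² = sec²φ = 1/cos²(70.2°) = 1/0.3387² = 8.715.
Apparent area = 62500 × 8.715 ≈ 545000 km².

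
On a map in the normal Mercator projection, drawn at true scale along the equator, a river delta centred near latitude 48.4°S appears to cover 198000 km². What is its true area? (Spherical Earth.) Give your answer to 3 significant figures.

87300 km²

The Mercator projection is conformal; its linear scale factor is the same in every direction and equals sec φ = 1/cos φ.
Areal scale = k² = sec²φ = 1/cos²(48.4°) = 1/0.6639² = 2.269.
True area = apparent / (areal scale) = 198000 / 2.269 ≈ 87300 km².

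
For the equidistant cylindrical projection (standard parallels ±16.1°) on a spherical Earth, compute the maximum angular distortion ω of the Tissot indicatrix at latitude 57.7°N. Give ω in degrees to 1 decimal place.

In the equirectangular projection with standard parallel φ₀ = 16.1° (x = Rλ cos φ₀, y = Rφ), meridians are true-scale (h = 1) and the parallel scale is k = cos φ₀ / cos φ.
At 57.7°: h = 1.000, k = 1.798; principal scales a = 1.798, b = 1.000.
sin(ω/2) = (a − b)/(a + b) = 0.7980/2.798 = 0.2852, so ω = 2 arcsin(0.2852) ≈ 33.1°.

33.1°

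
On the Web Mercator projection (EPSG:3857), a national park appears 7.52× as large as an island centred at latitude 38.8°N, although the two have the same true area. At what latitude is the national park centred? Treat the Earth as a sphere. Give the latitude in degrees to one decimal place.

73.5°

Mercator areal scale is sec²φ, so apparent-area ratio = sec²φ₁ / sec²φ₂ = cos²φ₂ / cos²φ₁.
cos²φ₂ / cos²φ₁ = 7.52  ⇒  cos φ₁ = cos 38.8° / √7.52 = 0.7793/2.742 = 0.2842.
φ₁ = arccos(0.2842) ≈ 73.5°.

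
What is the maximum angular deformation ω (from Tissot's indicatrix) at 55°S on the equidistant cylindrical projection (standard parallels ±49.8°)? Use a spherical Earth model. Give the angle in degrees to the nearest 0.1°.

6.8°

The equidistant cylindrical projection with φ₀ = 49.8° has h = 1 (meridians true) and k = cos φ₀ / cos φ along parallels.
At 55°: h = 1.000, k = 1.125; principal scales a = 1.125, b = 1.000.
sin(ω/2) = (a − b)/(a + b) = 0.1253/2.125 = 0.05897, so ω = 2 arcsin(0.05897) ≈ 6.8°.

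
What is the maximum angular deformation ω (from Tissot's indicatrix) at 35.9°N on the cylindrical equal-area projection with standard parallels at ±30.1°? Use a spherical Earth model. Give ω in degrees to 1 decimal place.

Cylindrical equal-area (φ₀ = 30.1°): h = cos φ / cos 30.1° along meridians, k = cos 30.1° / cos φ along parallels; h·k = 1.
At 35.9°: h = 0.9363, k = 1.068; principal scales a = 1.068, b = 0.9363.
sin(ω/2) = (a − b)/(a + b) = 0.1317/2.004 = 0.06572, so ω = 2 arcsin(0.06572) ≈ 7.5°.

7.5°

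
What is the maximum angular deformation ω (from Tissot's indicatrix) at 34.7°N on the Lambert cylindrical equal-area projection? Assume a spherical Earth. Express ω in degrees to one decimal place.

The Lambert cylindrical equal-area projection is the cylindrical equal-area projection with its standard parallel at the equator (φ₀ = 0). For cylindrical equal-area with standard parallel φ₀, h = cos φ / cos φ₀ and k = cos φ₀ / cos φ, so h·k = 1.
At 34.7°: h = 0.8221, k = 1.216; principal scales a = 1.216, b = 0.8221.
sin(ω/2) = (a − b)/(a + b) = 0.3942/2.038 = 0.1934, so ω = 2 arcsin(0.1934) ≈ 22.3°.

22.3°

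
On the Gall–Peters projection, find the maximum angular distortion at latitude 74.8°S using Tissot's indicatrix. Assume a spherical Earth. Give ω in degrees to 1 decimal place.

98.6°

The Gall–Peters projection is cylindrical equal-area with φ₀ = 45°. A cylindrical equal-area projection with standard parallel φ₀ has meridian scale h = cos φ / cos φ₀ and parallel scale k = cos φ₀ / cos φ (so areas are preserved, h·k = 1).
At 74.8°: h = 0.3708, k = 2.697; principal scales a = 2.697, b = 0.3708.
sin(ω/2) = (a − b)/(a + b) = 2.326/3.068 = 0.7583, so ω = 2 arcsin(0.7583) ≈ 98.6°.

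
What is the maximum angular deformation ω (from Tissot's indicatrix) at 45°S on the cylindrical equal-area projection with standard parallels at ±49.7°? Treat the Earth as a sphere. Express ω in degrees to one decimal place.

For cylindrical equal-area with standard parallel φ₀, h = cos φ / cos φ₀ and k = cos φ₀ / cos φ, so h·k = 1.
At 45°: h = 1.093, k = 0.9147; principal scales a = 1.093, b = 0.9147.
sin(ω/2) = (a − b)/(a + b) = 0.1786/2.008 = 0.08892, so ω = 2 arcsin(0.08892) ≈ 10.2°.

10.2°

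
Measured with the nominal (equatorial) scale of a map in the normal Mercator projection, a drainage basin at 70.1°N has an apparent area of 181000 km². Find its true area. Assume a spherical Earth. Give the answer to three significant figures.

21000 km²

For Mercator, h = k = sec φ (a conformal cylindrical projection has a single point scale, 1/cos φ).
Areal scale = k² = sec²φ = 1/cos²(70.1°) = 1/0.3404² = 8.631.
True area = apparent / (areal scale) = 181000 / 8.631 ≈ 21000 km².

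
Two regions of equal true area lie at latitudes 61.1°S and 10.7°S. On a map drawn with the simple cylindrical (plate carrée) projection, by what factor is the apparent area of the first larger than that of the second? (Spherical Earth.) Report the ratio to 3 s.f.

2.03

For the equirectangular projection with φ₀ = 0 (plate carrée), h = 1 along meridians and k = sec φ along parallels.
Areal scale at 61.1°: h·k = 1.000 × 2.069 = 2.069.
Areal scale at 10.7°: h·k = 1.000 × 1.018 = 1.018.
Ratio = 2.069/1.018 ≈ 2.03.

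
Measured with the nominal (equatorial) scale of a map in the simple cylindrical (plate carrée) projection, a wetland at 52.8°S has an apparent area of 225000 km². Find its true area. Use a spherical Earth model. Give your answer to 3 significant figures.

In the plate carrée (x = Rλ, y = Rφ), meridians are true-scale (h = 1) and parallels are stretched by k = sec φ.
Areal scale = h·k = 1 × sec φ; at 52.8°, h = 1.000, k = 1.654, so h·k = 1.654.
True area = apparent / (areal scale) = 225000 / 1.654 ≈ 136000 km².

136000 km²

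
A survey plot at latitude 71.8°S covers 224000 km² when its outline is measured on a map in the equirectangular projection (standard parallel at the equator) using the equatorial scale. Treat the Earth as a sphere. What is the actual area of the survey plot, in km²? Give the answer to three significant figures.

70000 km²

In the plate carrée (x = Rλ, y = Rφ), meridians are true-scale (h = 1) and parallels are stretched by k = sec φ.
Areal scale = h·k = 1 × sec φ; at 71.8°, h = 1.000, k = 3.202, so h·k = 3.202.
True area = apparent / (areal scale) = 224000 / 3.202 ≈ 70000 km².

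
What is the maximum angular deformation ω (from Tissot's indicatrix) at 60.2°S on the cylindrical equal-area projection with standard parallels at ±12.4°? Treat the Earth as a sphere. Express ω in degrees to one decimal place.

Cylindrical equal-area (φ₀ = 12.4°): h = cos φ / cos 12.4° along meridians, k = cos 12.4° / cos φ along parallels; h·k = 1.
At 60.2°: h = 0.5088, k = 1.965; principal scales a = 1.965, b = 0.5088.
sin(ω/2) = (a − b)/(a + b) = 1.456/2.474 = 0.5887, so ω = 2 arcsin(0.5887) ≈ 72.1°.

72.1°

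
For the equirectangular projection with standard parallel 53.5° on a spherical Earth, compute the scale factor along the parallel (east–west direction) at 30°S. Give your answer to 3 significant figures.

0.687

In the equirectangular projection with standard parallel φ₀ = 53.5° (x = Rλ cos φ₀, y = Rφ), meridians are true-scale (h = 1) and the parallel scale is k = cos φ₀ / cos φ.
k = cos 53.5° / cos 30° = 0.5948/0.8660 = 0.6868.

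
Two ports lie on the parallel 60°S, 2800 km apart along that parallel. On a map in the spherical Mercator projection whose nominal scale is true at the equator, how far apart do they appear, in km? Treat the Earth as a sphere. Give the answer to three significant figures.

The Mercator projection is conformal; its linear scale factor is the same in every direction and equals sec φ = 1/cos φ.
Along the parallel, k = sec 60° = 1/0.5000 = 2.000.
Map distance = 2800 × 2.000 ≈ 5600 km.

5600 km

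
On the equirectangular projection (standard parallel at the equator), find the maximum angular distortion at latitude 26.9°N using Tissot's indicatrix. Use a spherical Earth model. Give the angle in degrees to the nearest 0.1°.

In the plate carrée (x = Rλ, y = Rφ), meridians are true-scale (h = 1) and parallels are stretched by k = sec φ.
At 26.9°: h = 1.000, k = 1.121; principal scales a = 1.121, b = 1.000.
sin(ω/2) = (a − b)/(a + b) = 0.1213/2.121 = 0.05720, so ω = 2 arcsin(0.05720) ≈ 6.6°.

6.6°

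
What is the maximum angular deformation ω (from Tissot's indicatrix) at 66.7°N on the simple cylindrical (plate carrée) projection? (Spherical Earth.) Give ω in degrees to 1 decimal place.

For the equirectangular projection with φ₀ = 0 (plate carrée), h = 1 along meridians and k = sec φ along parallels.
At 66.7°: h = 1.000, k = 2.528; principal scales a = 2.528, b = 1.000.
sin(ω/2) = (a − b)/(a + b) = 1.528/3.528 = 0.4331, so ω = 2 arcsin(0.4331) ≈ 51.3°.

51.3°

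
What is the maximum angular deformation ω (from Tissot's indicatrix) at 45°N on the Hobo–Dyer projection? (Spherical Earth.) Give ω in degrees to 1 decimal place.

The Hobo–Dyer projection is cylindrical equal-area with φ₀ = 37.5°. A cylindrical equal-area projection with standard parallel φ₀ has meridian scale h = cos φ / cos φ₀ and parallel scale k = cos φ₀ / cos φ (so areas are preserved, h·k = 1).
At 45°: h = 0.8913, k = 1.122; principal scales a = 1.122, b = 0.8913.
sin(ω/2) = (a − b)/(a + b) = 0.2307/2.013 = 0.1146, so ω = 2 arcsin(0.1146) ≈ 13.2°.

13.2°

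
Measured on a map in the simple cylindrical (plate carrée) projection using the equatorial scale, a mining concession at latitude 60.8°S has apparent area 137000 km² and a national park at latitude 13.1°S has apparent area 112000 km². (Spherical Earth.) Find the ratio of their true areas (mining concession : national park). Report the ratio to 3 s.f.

0.613

Plate carrée has h = 1 and k = sec φ, giving areal scale sec φ; true area = (apparent area) · cos φ.
True area of mining concession: 137000 × cos(60.8°) = 137000 × 0.4879 = 66840 km².
True area of national park: 112000 × cos(13.1°) = 112000 × 0.9740 = 109100 km².
Ratio = 66840 / 109100 ≈ 0.613.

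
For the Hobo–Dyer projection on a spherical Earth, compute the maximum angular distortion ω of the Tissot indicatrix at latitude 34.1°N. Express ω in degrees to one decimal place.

Hobo–Dyer is a cylindrical equal-area projection with standard parallels at ±37.5°. For cylindrical equal-area with standard parallel φ₀, h = cos φ / cos φ₀ and k = cos φ₀ / cos φ, so h·k = 1.
At 34.1°: h = 1.044, k = 0.9581; principal scales a = 1.044, b = 0.9581.
sin(ω/2) = (a − b)/(a + b) = 0.08566/2.002 = 0.04279, so ω = 2 arcsin(0.04279) ≈ 4.9°.

4.9°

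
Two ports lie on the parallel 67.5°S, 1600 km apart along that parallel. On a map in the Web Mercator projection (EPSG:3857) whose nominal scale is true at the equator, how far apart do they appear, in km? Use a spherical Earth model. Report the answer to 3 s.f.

4180 km

The Mercator projection is conformal; its linear scale factor is the same in every direction and equals sec φ = 1/cos φ.
Along the parallel, k = sec 67.5° = 1/0.3827 = 2.613.
Map distance = 1600 × 2.613 ≈ 4180 km.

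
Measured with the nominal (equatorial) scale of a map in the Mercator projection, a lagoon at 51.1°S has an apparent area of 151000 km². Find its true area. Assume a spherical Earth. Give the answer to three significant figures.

59500 km²

Mercator is conformal, so the point scale is isotropic: h = k = sec φ = 1/cos φ.
Areal scale = k² = sec²φ = 1/cos²(51.1°) = 1/0.6280² = 2.536.
True area = apparent / (areal scale) = 151000 / 2.536 ≈ 59500 km².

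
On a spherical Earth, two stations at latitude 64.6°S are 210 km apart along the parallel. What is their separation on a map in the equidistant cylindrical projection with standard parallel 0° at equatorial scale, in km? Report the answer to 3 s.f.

490 km

Plate carrée maps x = Rλ, y = Rφ. The meridian scale is h = 1 and the parallel scale is k = 1/cos φ = sec φ.
Along the parallel, k = sec 64.6° = 1/0.4289 = 2.331.
Map distance = 210 × 2.331 ≈ 490 km.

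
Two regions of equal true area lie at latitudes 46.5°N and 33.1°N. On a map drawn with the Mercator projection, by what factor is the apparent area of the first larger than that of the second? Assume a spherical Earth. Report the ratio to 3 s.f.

On Mercator, area is exaggerated by sec²φ = 1/cos²φ.
At 46.5°: sec²(46.5°) = 1/0.6884² = 2.110.
At 33.1°: sec²(33.1°) = 1/0.8377² = 1.425.
Ratio = 2.110/1.425 = cos²(33.1°)/cos²(46.5°) ≈ 1.48.

1.48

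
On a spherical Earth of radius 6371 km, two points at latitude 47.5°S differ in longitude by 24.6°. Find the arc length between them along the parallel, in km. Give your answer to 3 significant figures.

1850 km

Arc length along a parallel = R cos φ · Δλ (with Δλ in radians).
= 6371 × cos 47.5° × (24.6° × π/180) = 6371 × 0.6756 × 0.4294 ≈ 1850 km.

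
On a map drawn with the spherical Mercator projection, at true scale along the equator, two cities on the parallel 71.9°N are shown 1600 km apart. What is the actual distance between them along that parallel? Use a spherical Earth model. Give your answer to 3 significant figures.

497 km

For Mercator, h = k = sec φ (a conformal cylindrical projection has a single point scale, 1/cos φ).
Along the parallel at 71.9°, map distances are exaggerated by k = sec 71.9° = 3.219.
True distance = 1600 / 3.219 = 1600 × cos 71.9° ≈ 497 km.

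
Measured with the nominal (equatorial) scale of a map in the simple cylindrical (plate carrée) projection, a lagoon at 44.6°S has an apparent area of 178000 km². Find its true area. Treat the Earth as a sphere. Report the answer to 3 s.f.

For the equirectangular projection with φ₀ = 0 (plate carrée), h = 1 along meridians and k = sec φ along parallels.
Areal scale = h·k = 1 × sec φ; at 44.6°, h = 1.000, k = 1.404, so h·k = 1.404.
True area = apparent / (areal scale) = 178000 / 1.404 ≈ 127000 km².

127000 km²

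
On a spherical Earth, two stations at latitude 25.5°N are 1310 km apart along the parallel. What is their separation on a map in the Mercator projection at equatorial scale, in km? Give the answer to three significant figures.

For Mercator, h = k = sec φ (a conformal cylindrical projection has a single point scale, 1/cos φ).
Along the parallel, k = sec 25.5° = 1/0.9026 = 1.108.
Map distance = 1310 × 1.108 ≈ 1450 km.

1450 km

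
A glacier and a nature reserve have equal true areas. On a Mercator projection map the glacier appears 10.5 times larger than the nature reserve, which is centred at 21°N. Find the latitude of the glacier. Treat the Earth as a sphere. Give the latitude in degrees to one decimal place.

For equal true areas on Mercator, apparent areas scale as sec²φ, so the ratio is cos²φ₂ / cos²φ₁.
cos²φ₂ / cos²φ₁ = 10.5  ⇒  cos φ₁ = cos 21° / √10.5 = 0.9336/3.240 = 0.2881.
φ₁ = arccos(0.2881) ≈ 73.3°.

73.3°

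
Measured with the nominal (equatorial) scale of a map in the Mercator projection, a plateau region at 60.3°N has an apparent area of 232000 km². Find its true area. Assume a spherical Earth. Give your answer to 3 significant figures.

The Mercator projection is conformal; its linear scale factor is the same in every direction and equals sec φ = 1/cos φ.
Areal scale = k² = sec²φ = 1/cos²(60.3°) = 1/0.4955² = 4.074.
True area = apparent / (areal scale) = 232000 / 4.074 ≈ 57000 km².

57000 km²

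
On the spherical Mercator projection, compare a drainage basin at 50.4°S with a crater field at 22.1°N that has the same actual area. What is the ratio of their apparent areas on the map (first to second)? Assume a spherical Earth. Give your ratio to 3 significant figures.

2.11

Mercator areal scale is sec²φ.
At 50.4°: sec²(50.4°) = 1/0.6374² = 2.461.
At 22.1°: sec²(22.1°) = 1/0.9265² = 1.165.
Ratio = 2.461/1.165 = cos²(22.1°)/cos²(50.4°) ≈ 2.11.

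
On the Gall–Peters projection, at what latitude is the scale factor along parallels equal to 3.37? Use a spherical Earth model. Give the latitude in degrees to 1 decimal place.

Gall–Peters is a cylindrical equal-area projection with standard parallels at ±45°. Cylindrical equal-area (φ₀ = 45°): h = cos φ / cos 45° along meridians, k = cos 45° / cos φ along parallels; h·k = 1.
k = cos φ₀ / cos φ = 3.37  ⇒  cos φ = cos 45° / 3.37 = 0.2098.
φ = arccos(0.2098) ≈ 77.9°.

77.9°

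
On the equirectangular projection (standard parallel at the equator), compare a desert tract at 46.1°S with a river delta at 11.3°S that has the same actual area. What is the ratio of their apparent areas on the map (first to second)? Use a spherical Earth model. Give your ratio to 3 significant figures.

1.41

For the equirectangular projection with φ₀ = 0 (plate carrée), h = 1 along meridians and k = sec φ along parallels.
Areal scale at 46.1°: h·k = 1.000 × 1.442 = 1.442.
Areal scale at 11.3°: h·k = 1.000 × 1.020 = 1.020.
Ratio = 1.442/1.020 ≈ 1.41.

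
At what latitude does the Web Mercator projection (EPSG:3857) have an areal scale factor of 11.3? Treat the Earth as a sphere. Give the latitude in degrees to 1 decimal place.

72.7°

Mercator areal scale is sec²φ.
sec²φ = 11.3  ⇒  cos²φ = 0.08850  ⇒  cos φ = 0.2975.
φ = arccos(0.2975) ≈ 72.7°.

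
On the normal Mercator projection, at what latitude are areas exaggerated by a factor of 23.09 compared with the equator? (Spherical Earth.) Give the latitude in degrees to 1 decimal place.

78.0°

Mercator areal scale is sec²φ.
sec²φ = 23.09  ⇒  cos²φ = 0.04331  ⇒  cos φ = 0.2081.
φ = arccos(0.2081) ≈ 78.0°.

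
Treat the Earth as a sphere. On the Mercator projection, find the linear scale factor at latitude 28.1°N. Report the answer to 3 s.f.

The Mercator projection is conformal; its linear scale factor is the same in every direction and equals sec φ = 1/cos φ.
k = 1/cos 28.1° = 1/0.8821 = 1.134.

1.13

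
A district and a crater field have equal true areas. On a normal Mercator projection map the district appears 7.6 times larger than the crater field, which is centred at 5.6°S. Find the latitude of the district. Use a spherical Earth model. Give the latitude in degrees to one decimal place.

On Mercator, (apparent₁)/(apparent₂) = sec²φ₁ / sec²φ₂ when true areas are equal.
cos²φ₂ / cos²φ₁ = 7.6  ⇒  cos φ₁ = cos 5.6° / √7.6 = 0.9952/2.757 = 0.3610.
φ₁ = arccos(0.3610) ≈ 68.8°.

68.8°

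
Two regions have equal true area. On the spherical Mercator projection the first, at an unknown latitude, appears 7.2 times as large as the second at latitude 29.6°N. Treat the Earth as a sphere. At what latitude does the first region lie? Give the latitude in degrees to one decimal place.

On Mercator, (apparent₁)/(apparent₂) = sec²φ₁ / sec²φ₂ when true areas are equal.
cos²φ₂ / cos²φ₁ = 7.2  ⇒  cos φ₁ = cos 29.6° / √7.2 = 0.8695/2.683 = 0.3240.
φ₁ = arccos(0.3240) ≈ 71.1°.

71.1°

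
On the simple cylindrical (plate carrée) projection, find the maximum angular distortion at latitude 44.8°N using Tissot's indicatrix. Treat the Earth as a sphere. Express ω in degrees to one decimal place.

19.6°

In the plate carrée (x = Rλ, y = Rφ), meridians are true-scale (h = 1) and parallels are stretched by k = sec φ.
At 44.8°: h = 1.000, k = 1.409; principal scales a = 1.409, b = 1.000.
sin(ω/2) = (a − b)/(a + b) = 0.4093/2.409 = 0.1699, so ω = 2 arcsin(0.1699) ≈ 19.6°.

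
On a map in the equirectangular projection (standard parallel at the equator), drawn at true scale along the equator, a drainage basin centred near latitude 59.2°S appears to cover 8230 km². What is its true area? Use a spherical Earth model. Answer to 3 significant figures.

Plate carrée maps x = Rλ, y = Rφ. The meridian scale is h = 1 and the parallel scale is k = 1/cos φ = sec φ.
Areal scale = h·k = 1 × sec φ; at 59.2°, h = 1.000, k = 1.953, so h·k = 1.953.
True area = apparent / (areal scale) = 8230 / 1.953 ≈ 4210 km².

4210 km²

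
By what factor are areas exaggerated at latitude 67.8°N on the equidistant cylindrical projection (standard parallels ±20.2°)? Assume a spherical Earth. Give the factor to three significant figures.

With standard parallel φ₀ = 20.2°, the equirectangular projection gives x = Rλ cos φ₀, y = Rφ, so h = 1 and k = cos 20.2° / cos φ.
Areal scale = h·k = 1 × cos φ₀ / cos φ; at 67.8°, h = 1.000, k = 2.484, so h·k = 2.484.

2.48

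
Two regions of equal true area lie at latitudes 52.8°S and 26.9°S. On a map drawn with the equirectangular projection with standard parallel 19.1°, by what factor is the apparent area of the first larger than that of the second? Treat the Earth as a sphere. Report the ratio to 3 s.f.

The equidistant cylindrical projection with φ₀ = 19.1° has h = 1 (meridians true) and k = cos φ₀ / cos φ along parallels.
Areal scale at 52.8°: h·k = 1.000 × 1.563 = 1.563.
Areal scale at 26.9°: h·k = 1.000 × 1.060 = 1.060.
Ratio = 1.563/1.060 ≈ 1.48.

1.48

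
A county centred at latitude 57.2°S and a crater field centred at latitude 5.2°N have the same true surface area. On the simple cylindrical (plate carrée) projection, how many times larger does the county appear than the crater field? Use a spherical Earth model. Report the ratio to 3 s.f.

1.84

Plate carrée maps x = Rλ, y = Rφ. The meridian scale is h = 1 and the parallel scale is k = 1/cos φ = sec φ.
Areal scale at 57.2°: h·k = 1.000 × 1.846 = 1.846.
Areal scale at 5.2°: h·k = 1.000 × 1.004 = 1.004.
Ratio = 1.846/1.004 ≈ 1.84.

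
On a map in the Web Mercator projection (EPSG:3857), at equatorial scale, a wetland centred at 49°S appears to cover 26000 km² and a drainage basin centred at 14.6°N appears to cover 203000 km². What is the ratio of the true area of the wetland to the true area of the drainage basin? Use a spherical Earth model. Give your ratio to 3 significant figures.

0.0589

Mercator's areal exaggeration is sec²φ; hence true area = (apparent area) · cos²φ.
True area of wetland: 26000 × cos²(49°) = 26000 × 0.4304 = 11190 km².
True area of drainage basin: 203000 × cos²(14.6°) = 203000 × 0.9365 = 190100 km².
Ratio = 11190 / 190100 ≈ 0.0589.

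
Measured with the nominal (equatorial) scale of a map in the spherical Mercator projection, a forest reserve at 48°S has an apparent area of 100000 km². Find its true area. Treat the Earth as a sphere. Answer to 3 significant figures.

For Mercator, h = k = sec φ (a conformal cylindrical projection has a single point scale, 1/cos φ).
Areal scale = k² = sec²φ = 1/cos²(48°) = 1/0.6691² = 2.233.
True area = apparent / (areal scale) = 100000 / 2.233 ≈ 44800 km².

44800 km²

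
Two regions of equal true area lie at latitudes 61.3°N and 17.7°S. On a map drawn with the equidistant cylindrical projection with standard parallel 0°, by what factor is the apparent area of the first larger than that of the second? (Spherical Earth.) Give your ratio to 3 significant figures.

Plate carrée maps x = Rλ, y = Rφ. The meridian scale is h = 1 and the parallel scale is k = 1/cos φ = sec φ.
Areal scale at 61.3°: h·k = 1.000 × 2.082 = 2.082.
Areal scale at 17.7°: h·k = 1.000 × 1.050 = 1.050.
Ratio = 2.082/1.050 ≈ 1.98.

1.98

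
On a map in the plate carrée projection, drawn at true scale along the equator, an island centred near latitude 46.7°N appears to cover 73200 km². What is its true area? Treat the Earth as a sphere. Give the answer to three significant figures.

50200 km²

In the plate carrée (x = Rλ, y = Rφ), meridians are true-scale (h = 1) and parallels are stretched by k = sec φ.
Areal scale = h·k = 1 × sec φ; at 46.7°, h = 1.000, k = 1.458, so h·k = 1.458.
True area = apparent / (areal scale) = 73200 / 1.458 ≈ 50200 km².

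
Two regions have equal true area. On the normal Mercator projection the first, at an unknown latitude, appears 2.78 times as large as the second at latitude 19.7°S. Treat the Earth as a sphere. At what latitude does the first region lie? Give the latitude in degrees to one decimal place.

55.6°

On Mercator, (apparent₁)/(apparent₂) = sec²φ₁ / sec²φ₂ when true areas are equal.
cos²φ₂ / cos²φ₁ = 2.78  ⇒  cos φ₁ = cos 19.7° / √2.78 = 0.9415/1.667 = 0.5647.
φ₁ = arccos(0.5647) ≈ 55.6°.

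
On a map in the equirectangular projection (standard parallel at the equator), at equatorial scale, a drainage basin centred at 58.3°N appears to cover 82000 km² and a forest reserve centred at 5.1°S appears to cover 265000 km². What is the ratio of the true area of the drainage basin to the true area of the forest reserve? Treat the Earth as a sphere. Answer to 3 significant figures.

0.163

On the plate carrée, areal scale = h·k = 1 × sec φ, so true area = apparent × cos φ.
True area of drainage basin: 82000 × cos(58.3°) = 82000 × 0.5255 = 43090 km².
True area of forest reserve: 265000 × cos(5.1°) = 265000 × 0.9960 = 264000 km².
Ratio = 43090 / 264000 ≈ 0.163.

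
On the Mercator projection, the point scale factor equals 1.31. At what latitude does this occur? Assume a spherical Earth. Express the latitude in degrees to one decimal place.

Mercator scale is k = sec φ = 1/cos φ.
1/cos φ = 1.31  ⇒  cos φ = 0.7634  ⇒  φ = arccos(0.7634) ≈ 40.2°.

40.2°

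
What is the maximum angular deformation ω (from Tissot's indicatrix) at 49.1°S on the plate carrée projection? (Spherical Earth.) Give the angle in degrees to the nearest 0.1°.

In the plate carrée (x = Rλ, y = Rφ), meridians are true-scale (h = 1) and parallels are stretched by k = sec φ.
At 49.1°: h = 1.000, k = 1.527; principal scales a = 1.527, b = 1.000.
sin(ω/2) = (a − b)/(a + b) = 0.5273/2.527 = 0.2086, so ω = 2 arcsin(0.2086) ≈ 24.1°.

24.1°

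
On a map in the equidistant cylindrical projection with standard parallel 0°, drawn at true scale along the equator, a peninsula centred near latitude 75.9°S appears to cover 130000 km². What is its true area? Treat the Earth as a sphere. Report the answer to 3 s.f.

31700 km²

For the equirectangular projection with φ₀ = 0 (plate carrée), h = 1 along meridians and k = sec φ along parallels.
Areal scale = h·k = 1 × sec φ; at 75.9°, h = 1.000, k = 4.105, so h·k = 4.105.
True area = apparent / (areal scale) = 130000 / 4.105 ≈ 31700 km².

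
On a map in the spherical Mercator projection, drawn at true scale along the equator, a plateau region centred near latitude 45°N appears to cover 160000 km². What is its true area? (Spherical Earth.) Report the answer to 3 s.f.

The Mercator projection is conformal; its linear scale factor is the same in every direction and equals sec φ = 1/cos φ.
Areal scale = k² = sec²φ = 1/cos²(45°) = 1/0.7071² = 2.000.
True area = apparent / (areal scale) = 160000 / 2.000 ≈ 80000 km².

80000 km²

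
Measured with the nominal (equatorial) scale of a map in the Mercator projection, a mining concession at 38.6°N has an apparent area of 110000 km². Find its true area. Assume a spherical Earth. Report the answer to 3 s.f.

Mercator is conformal, so the point scale is isotropic: h = k = sec φ = 1/cos φ.
Areal scale = k² = sec²φ = 1/cos²(38.6°) = 1/0.7815² = 1.637.
True area = apparent / (areal scale) = 110000 / 1.637 ≈ 67200 km².

67200 km²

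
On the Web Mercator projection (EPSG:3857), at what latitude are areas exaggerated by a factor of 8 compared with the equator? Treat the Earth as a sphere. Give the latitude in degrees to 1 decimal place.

69.3°

Mercator areal scale is sec²φ.
sec²φ = 8  ⇒  cos²φ = 0.1250  ⇒  cos φ = 0.3536.
φ = arccos(0.3536) ≈ 69.3°.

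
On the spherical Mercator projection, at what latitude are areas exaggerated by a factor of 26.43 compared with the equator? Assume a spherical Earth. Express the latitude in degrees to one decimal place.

Mercator areal scale is sec²φ.
sec²φ = 26.43  ⇒  cos²φ = 0.03784  ⇒  cos φ = 0.1945.
φ = arccos(0.1945) ≈ 78.8°.

78.8°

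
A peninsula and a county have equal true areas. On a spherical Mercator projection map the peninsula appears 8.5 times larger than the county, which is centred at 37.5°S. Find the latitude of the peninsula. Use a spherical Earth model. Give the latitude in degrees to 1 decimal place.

For equal true areas on Mercator, apparent areas scale as sec²φ, so the ratio is cos²φ₂ / cos²φ₁.
cos²φ₂ / cos²φ₁ = 8.5  ⇒  cos φ₁ = cos 37.5° / √8.5 = 0.7934/2.915 = 0.2721.
φ₁ = arccos(0.2721) ≈ 74.2°.

74.2°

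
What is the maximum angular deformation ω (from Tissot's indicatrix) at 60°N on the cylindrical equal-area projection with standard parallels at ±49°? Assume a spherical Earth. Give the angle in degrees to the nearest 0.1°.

Cylindrical equal-area (φ₀ = 49°): h = cos φ / cos 49° along meridians, k = cos 49° / cos φ along parallels; h·k = 1.
At 60°: h = 0.7621, k = 1.312; principal scales a = 1.312, b = 0.7621.
sin(ω/2) = (a − b)/(a + b) = 0.5500/2.074 = 0.2652, so ω = 2 arcsin(0.2652) ≈ 30.8°.

30.8°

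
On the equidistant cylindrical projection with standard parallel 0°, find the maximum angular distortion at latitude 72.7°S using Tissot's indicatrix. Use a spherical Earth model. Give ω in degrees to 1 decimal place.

Plate carrée maps x = Rλ, y = Rφ. The meridian scale is h = 1 and the parallel scale is k = 1/cos φ = sec φ.
At 72.7°: h = 1.000, k = 3.363; principal scales a = 3.363, b = 1.000.
sin(ω/2) = (a − b)/(a + b) = 2.363/4.363 = 0.5416, so ω = 2 arcsin(0.5416) ≈ 65.6°.

65.6°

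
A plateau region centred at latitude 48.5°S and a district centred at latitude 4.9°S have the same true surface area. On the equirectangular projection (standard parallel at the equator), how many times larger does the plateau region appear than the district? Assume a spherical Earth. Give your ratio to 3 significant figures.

1.50

For the equirectangular projection with φ₀ = 0 (plate carrée), h = 1 along meridians and k = sec φ along parallels.
Areal scale at 48.5°: h·k = 1.000 × 1.509 = 1.509.
Areal scale at 4.9°: h·k = 1.000 × 1.004 = 1.004.
Ratio = 1.509/1.004 ≈ 1.50.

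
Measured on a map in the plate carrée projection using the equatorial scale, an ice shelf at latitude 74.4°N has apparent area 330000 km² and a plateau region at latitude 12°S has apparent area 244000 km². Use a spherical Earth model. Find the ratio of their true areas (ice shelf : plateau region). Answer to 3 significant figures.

0.372

On the plate carrée, areal scale = h·k = 1 × sec φ, so true area = apparent × cos φ.
True area of ice shelf: 330000 × cos(74.4°) = 330000 × 0.2689 = 88740 km².
True area of plateau region: 244000 × cos(12°) = 244000 × 0.9781 = 238700 km².
Ratio = 88740 / 238700 ≈ 0.372.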